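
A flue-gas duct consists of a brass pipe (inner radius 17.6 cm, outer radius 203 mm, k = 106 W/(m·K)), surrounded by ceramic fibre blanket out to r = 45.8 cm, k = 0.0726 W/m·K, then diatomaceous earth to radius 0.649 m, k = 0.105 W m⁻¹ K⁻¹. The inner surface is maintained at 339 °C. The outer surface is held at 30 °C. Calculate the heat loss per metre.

Series thermal resistances, inner to outer:
  R'_brass = ln(0.203/0.176)/(2πk) = 0.1427/(2π·106) = 2.143×10^-4 m·K/W
  R'_ceramic fibre blanket = ln(0.458/0.203)/(2πk) = 0.8137/(2π·0.0726) = 1.784 m·K/W
  R'_diatomaceous earth = ln(0.649/0.458)/(2πk) = 0.3486/(2π·0.105) = 0.5283 m·K/W
ΣR = 2.143×10^-4 + 1.784 + 0.5283 = 2.313 m·K/W
Q' = ΔT/ΣR = (339 °C − 30 °C)/2.313 = 134 W/m

Q' = 134 W/m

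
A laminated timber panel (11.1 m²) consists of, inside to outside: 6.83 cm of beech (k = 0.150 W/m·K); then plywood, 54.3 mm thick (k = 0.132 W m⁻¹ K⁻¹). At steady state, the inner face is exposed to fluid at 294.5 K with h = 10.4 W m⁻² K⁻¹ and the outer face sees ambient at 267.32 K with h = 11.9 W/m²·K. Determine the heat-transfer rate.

Treat each layer as a resistance in series:
  R_conv,in = 1/(hA) = 1/(10.4·11.1) = 0.008663 K/W
  R_beech = L/(kA) = 0.0683/(0.150·11.1) = 0.04102 K/W
  R_plywood = L/(kA) = 0.0543/(0.132·11.1) = 0.03706 K/W
  R_conv,out = 1/(hA) = 1/(11.9·11.1) = 0.007571 K/W
ΣR = 0.008663 + 0.04102 + 0.03706 + 0.007571 = 0.09431 K/W
Q = ΔT/ΣR = (294.5 K − 267.32 K)/0.09431 = 288 W

Q = 288 W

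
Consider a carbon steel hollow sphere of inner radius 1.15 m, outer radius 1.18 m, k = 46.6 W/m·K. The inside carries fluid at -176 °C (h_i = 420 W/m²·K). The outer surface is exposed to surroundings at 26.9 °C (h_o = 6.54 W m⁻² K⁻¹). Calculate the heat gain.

Q = 22700 W

Resistance network (inner→outer):
  R_conv,in = 1/(4πr²h) = 1/(4π·1.15²·420) = 1.433×10^-4 K/W
  R_carbon steel = (1/1.15 − 1/1.18)/(4πk) = 0.02211/(4π·46.6) = 3.775×10^-5 K/W
  R_conv,out = 1/(4πr²h) = 1/(4π·1.18²·6.54) = 0.008739 K/W
ΣR = 1.433×10^-4 + 3.775×10^-5 + 0.008739 = 0.008920 K/W
Q = ΔT/ΣR = (-176 °C − 26.9 °C)/0.008920 = -22700 W
(Negative Q ⇒ heat flows inward; heat gain = 22700 W.)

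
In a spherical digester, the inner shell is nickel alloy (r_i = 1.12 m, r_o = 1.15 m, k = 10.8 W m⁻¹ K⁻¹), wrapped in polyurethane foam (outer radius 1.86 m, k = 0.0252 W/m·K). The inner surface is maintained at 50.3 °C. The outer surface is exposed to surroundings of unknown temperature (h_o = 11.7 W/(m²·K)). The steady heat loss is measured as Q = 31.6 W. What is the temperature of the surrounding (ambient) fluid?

Sum the resistances:
  R_nickel alloy = (1/1.12 − 1/1.15)/(4πk) = 0.02329/(4π·10.8) = 1.716×10^-4 K/W
  R_polyurethane foam = (1/1.15 − 1/1.86)/(4πk) = 0.3319/(4π·0.0252) = 1.048 K/W
  R_conv,out = 1/(4πr²h) = 1/(4π·1.86²·11.7) = 0.001966 K/W
ΣR = 1.050 K/W
ΔT = Q·ΣR = 31.6 × 1.050 = 33.18 K
Heat flows outward, so T_out = T_in − ΔT = 50.3 − 33.18 = 17.1 °C

T_out = 17.1 °C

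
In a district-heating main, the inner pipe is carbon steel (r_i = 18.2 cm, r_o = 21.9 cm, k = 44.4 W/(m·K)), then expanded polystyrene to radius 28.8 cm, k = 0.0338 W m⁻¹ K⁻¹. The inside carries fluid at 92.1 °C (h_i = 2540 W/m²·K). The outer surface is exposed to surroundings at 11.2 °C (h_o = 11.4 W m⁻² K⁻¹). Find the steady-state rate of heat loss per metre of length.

Treat each layer as a resistance in series:
  R'_conv,in = 1/(2πr h) = 1/(2π·0.182·2540) = 3.443×10^-4 m·K/W
  R'_carbon steel = ln(0.219/0.182)/(2πk) = 0.1851/(2π·44.4) = 6.634×10^-4 m·K/W
  R'_expanded polystyrene = ln(0.288/0.219)/(2πk) = 0.2739/(2π·0.0338) = 1.290 m·K/W
  R'_conv,out = 1/(2πr h) = 1/(2π·0.288·11.4) = 0.04848 m·K/W
ΣR = 3.443×10^-4 + 6.634×10^-4 + 1.290 + 0.04848 = 1.339 m·K/W
Q' = ΔT/ΣR = (92.1 °C − 11.2 °C)/1.339 = 60.4 W/m

Q' = 60.4 W/m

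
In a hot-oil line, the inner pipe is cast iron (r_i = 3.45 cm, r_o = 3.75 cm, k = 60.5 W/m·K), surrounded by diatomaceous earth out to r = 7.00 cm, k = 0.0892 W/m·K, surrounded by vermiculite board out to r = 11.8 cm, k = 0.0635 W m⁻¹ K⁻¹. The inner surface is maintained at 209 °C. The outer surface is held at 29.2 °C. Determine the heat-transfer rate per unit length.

Q' = 74.2 W/m

Treat each layer as a resistance in series:
  R'_cast iron = ln(0.0375/0.0345)/(2πk) = 0.08338/(2π·60.5) = 2.193×10^-4 m·K/W
  R'_diatomaceous earth = ln(0.0700/0.0375)/(2πk) = 0.6242/(2π·0.0892) = 1.114 m·K/W
  R'_vermiculite board = ln(0.118/0.0700)/(2πk) = 0.5222/(2π·0.0635) = 1.309 m·K/W
ΣR = 2.193×10^-4 + 1.114 + 1.309 = 2.423 m·K/W
Q' = ΔT/ΣR = (209 °C − 29.2 °C)/2.423 = 74.2 W/m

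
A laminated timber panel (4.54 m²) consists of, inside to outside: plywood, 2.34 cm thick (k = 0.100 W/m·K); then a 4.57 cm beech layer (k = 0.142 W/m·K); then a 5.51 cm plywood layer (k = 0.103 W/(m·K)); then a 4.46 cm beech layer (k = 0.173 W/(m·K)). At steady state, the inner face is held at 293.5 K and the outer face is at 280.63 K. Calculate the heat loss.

Resistance network (inner→outer):
  R_plywood = L/(kA) = 0.0234/(0.100·4.54) = 0.05154 K/W
  R_beech = L/(kA) = 0.0457/(0.142·4.54) = 0.07089 K/W
  R_plywood = L/(kA) = 0.0551/(0.103·4.54) = 0.1178 K/W
  R_beech = L/(kA) = 0.0446/(0.173·4.54) = 0.05678 K/W
ΣR = 0.05154 + 0.07089 + 0.1178 + 0.05678 = 0.2970 K/W
Q = ΔT/ΣR = (293.5 K − 280.63 K)/0.2970 = 43.3 W

Q = 43.3 W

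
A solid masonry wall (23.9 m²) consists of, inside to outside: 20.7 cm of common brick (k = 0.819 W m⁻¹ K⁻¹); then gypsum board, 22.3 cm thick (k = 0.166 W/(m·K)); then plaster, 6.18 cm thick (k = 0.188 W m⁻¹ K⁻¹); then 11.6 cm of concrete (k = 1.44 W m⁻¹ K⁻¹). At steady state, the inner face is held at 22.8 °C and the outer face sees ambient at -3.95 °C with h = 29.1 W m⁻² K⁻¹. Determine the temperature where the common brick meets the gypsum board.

T = 19.5 °C

Series thermal resistances, inner to outer:
  R_common brick = L/(kA) = 0.207/(0.819·23.9) = 0.01058 K/W
  R_gypsum board = L/(kA) = 0.223/(0.166·23.9) = 0.05621 K/W
  R_plaster = L/(kA) = 0.0618/(0.188·23.9) = 0.01375 K/W
  R_concrete = L/(kA) = 0.116/(1.44·23.9) = 0.003371 K/W
  R_conv,out = 1/(hA) = 1/(29.1·23.9) = 0.001438 K/W
ΣR = 0.01058 + 0.05621 + 0.01375 + 0.003371 + 0.001438 = 0.08535 K/W
Q = ΔT/ΣR = (22.8 °C − -3.95 °C)/0.08535 = 313.4 W
From the inner boundary to the common brick/gypsum board interface, ΣR_partial = 0.01058 K/W.
T_interface = T_in − Q·ΣR_partial = 22.8 °C − (313.4)(0.01058) = 19.5 °C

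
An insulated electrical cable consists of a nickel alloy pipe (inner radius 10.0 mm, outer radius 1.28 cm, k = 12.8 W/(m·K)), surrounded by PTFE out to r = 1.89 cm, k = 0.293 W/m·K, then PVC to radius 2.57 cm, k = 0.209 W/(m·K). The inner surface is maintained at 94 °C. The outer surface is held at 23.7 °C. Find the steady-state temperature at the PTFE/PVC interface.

Resistance network (inner→outer):
  R'_nickel alloy = ln(0.0128/0.0100)/(2πk) = 0.2469/(2π·12.8) = 0.003069 m·K/W
  R'_PTFE = ln(0.0189/0.0128)/(2πk) = 0.3897/(2π·0.293) = 0.2117 m·K/W
  R'_PVC = ln(0.0257/0.0189)/(2πk) = 0.3073/(2π·0.209) = 0.2340 m·K/W
ΣR = 0.003069 + 0.2117 + 0.2340 = 0.4488 m·K/W
Q' = ΔT/ΣR = (94 °C − 23.7 °C)/0.4488 = 156.6 W/m
From the inner boundary to the PTFE/PVC interface, ΣR_partial = 0.2148 m·K/W.
T_interface = T_in − Q'·ΣR_partial = 94 °C − (156.6)(0.2148) = 60.4 °C

T = 60.4 °C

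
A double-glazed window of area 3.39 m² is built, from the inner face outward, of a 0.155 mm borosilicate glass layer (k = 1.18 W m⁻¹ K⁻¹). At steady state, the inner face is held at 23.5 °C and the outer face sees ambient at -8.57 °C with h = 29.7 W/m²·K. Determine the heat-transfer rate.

Q = 3.22 kW

Resistance network (inner→outer):
  R_borosilicate glass = L/(kA) = 1.55×10^-4/(1.18·3.39) = 3.875×10^-5 K/W
  R_conv,out = 1/(hA) = 1/(29.7·3.39) = 0.009932 K/W
ΣR = 3.875×10^-5 + 0.009932 = 0.009971 K/W
Q = ΔT/ΣR = (23.5 °C − -8.57 °C)/0.009971 = 3220 W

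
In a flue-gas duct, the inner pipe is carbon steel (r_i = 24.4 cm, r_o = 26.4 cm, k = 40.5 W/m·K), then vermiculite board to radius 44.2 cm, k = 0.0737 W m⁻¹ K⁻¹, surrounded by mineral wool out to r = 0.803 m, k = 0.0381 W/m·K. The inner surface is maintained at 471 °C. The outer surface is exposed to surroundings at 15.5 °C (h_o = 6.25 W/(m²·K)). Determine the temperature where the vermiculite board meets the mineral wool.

Series thermal resistances, inner to outer:
  R'_carbon steel = ln(0.264/0.244)/(2πk) = 0.07878/(2π·40.5) = 3.096×10^-4 m·K/W
  R'_vermiculite board = ln(0.442/0.264)/(2πk) = 0.5154/(2π·0.0737) = 1.113 m·K/W
  R'_mineral wool = ln(0.803/0.442)/(2πk) = 0.5970/(2π·0.0381) = 2.494 m·K/W
  R'_conv,out = 1/(2πr h) = 1/(2π·0.803·6.25) = 0.03171 m·K/W
ΣR = 3.096×10^-4 + 1.113 + 2.494 + 0.03171 = 3.639 m·K/W
Q' = ΔT/ΣR = (471 °C − 15.5 °C)/3.639 = 125.2 W/m
From the inner boundary to the vermiculite board/mineral wool interface, ΣR_partial = 1.113 m·K/W.
T_interface = T_in − Q'·ΣR_partial = 471 °C − (125.2)(1.113) = 332 °C

T = 332 °C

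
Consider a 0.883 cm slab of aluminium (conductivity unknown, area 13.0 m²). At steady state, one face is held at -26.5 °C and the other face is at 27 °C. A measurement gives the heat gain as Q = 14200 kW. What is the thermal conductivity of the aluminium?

k = 180 W/m·K

ΣR = ΔT/Q = |-26.5 − 27|/1.42×10^7 = 3.768×10^-6 K/W
L/(kA) = 3.768×10^-6 ⇒ k = 0.00883/(3.768×10^-6·13.0) = 180 W/m·K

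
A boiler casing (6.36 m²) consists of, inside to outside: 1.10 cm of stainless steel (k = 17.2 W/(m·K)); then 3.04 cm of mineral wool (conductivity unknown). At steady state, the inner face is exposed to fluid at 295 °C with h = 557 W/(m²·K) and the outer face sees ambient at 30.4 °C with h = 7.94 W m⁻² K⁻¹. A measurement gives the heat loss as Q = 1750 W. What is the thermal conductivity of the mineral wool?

k = 0.0365 W/m·K

ΣR = ΔT/Q = |295 − 30.4|/1750 = 0.1512 K/W
Known resistances:
  R_conv,in = 1/(hA) = 1/(557·6.36) = 2.823×10^-4 K/W
  R_stainless steel = L/(kA) = 0.0110/(17.2·6.36) = 1.006×10^-4 K/W
  R_conv,out = 1/(hA) = 1/(7.94·6.36) = 0.01980 K/W
R_mineral wool = ΣR − ΣR_known = 0.1512 − 0.02018 = 0.1310 K/W
L/(kA) = 0.1310 ⇒ k = 0.0304/(0.1310·6.36) = 0.0365 W/m·K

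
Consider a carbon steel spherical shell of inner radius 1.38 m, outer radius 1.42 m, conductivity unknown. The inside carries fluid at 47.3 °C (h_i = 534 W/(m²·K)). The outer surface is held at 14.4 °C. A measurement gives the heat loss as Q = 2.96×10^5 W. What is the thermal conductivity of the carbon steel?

ΣR = ΔT/Q = |47.3 − 14.4|/2.96×10^5 = 1.111×10^-4 K/W
Known resistances:
  R_conv,in = 1/(4πr²h) = 1/(4π·1.38²·534) = 7.825×10^-5 K/W
R_carbon steel = ΣR − ΣR_known = 1.111×10^-4 − 7.825×10^-5 = 3.285×10^-5 K/W
(1/r₁−1/r₂)/(4πk) = 3.285×10^-5 ⇒ k = 0.02041/(4π·3.285×10^-5) = 49.4 W/m·K

k = 49.4 W/m·K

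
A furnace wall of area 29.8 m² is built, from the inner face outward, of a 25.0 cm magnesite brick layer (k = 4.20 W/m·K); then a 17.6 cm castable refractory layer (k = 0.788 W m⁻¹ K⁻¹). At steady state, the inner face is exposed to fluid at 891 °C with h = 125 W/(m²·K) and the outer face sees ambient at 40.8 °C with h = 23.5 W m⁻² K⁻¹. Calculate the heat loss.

Series thermal resistances, inner to outer:
  R_conv,in = 1/(hA) = 1/(125·29.8) = 2.685×10^-4 K/W
  R_magnesite brick = L/(kA) = 0.250/(4.20·29.8) = 0.001997 K/W
  R_castable refractory = L/(kA) = 0.176/(0.788·29.8) = 0.007495 K/W
  R_conv,out = 1/(hA) = 1/(23.5·29.8) = 0.001428 K/W
ΣR = 2.685×10^-4 + 0.001997 + 0.007495 + 0.001428 = 0.01119 K/W
Q = ΔT/ΣR = (891 °C − 40.8 °C)/0.01119 = 76000 W

Q = 76000 W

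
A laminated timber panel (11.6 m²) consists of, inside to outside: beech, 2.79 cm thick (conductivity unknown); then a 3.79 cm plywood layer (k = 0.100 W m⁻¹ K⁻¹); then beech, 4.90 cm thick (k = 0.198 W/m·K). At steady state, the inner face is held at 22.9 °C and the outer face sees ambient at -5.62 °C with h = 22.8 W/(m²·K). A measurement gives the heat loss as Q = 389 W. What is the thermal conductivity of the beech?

k = 0.155 W/m·K

ΣR = ΔT/Q = |22.9 − -5.62|/389 = 0.07332 K/W
Known resistances:
  R_plywood = L/(kA) = 0.0379/(0.100·11.6) = 0.03267 K/W
  R_beech = L/(kA) = 0.0490/(0.198·11.6) = 0.02133 K/W
  R_conv,out = 1/(hA) = 1/(22.8·11.6) = 0.003781 K/W
R_beech = ΣR − ΣR_known = 0.07332 − 0.05778 = 0.01554 K/W
L/(kA) = 0.01554 ⇒ k = 0.0279/(0.01554·11.6) = 0.155 W/m·K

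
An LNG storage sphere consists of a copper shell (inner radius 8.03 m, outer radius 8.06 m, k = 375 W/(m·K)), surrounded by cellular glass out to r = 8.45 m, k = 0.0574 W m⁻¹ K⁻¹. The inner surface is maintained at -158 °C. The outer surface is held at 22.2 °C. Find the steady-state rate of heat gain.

Treat each layer as a resistance in series:
  R_copper = (1/8.03 − 1/8.06)/(4πk) = 4.635×10^-4/(4π·375) = 9.836×10^-8 K/W
  R_cellular glass = (1/8.06 − 1/8.45)/(4πk) = 0.005726/(4π·0.0574) = 0.007939 K/W
ΣR = 9.836×10^-8 + 0.007939 = 0.007939 K/W
Q = ΔT/ΣR = (-158 °C − 22.2 °C)/0.007939 = -22700 W
(Negative Q ⇒ heat flows inward; heat gain = 22700 W.)

Q = 22.7 kW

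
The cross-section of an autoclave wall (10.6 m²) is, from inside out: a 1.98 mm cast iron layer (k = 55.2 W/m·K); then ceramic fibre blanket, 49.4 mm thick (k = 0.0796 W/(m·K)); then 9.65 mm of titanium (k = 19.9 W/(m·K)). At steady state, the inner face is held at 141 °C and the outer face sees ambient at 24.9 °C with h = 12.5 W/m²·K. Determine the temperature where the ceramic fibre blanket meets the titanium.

T = 38.2 °C

Resistance network (inner→outer):
  R_cast iron = L/(kA) = 0.00198/(55.2·10.6) = 3.384×10^-6 K/W
  R_ceramic fibre blanket = L/(kA) = 0.0494/(0.0796·10.6) = 0.05855 K/W
  R_titanium = L/(kA) = 0.00965/(19.9·10.6) = 4.575×10^-5 K/W
  R_conv,out = 1/(hA) = 1/(12.5·10.6) = 0.007547 K/W
ΣR = 3.384×10^-6 + 0.05855 + 4.575×10^-5 + 0.007547 = 0.06615 K/W
Q = ΔT/ΣR = (141 °C − 24.9 °C)/0.06615 = 1755 W
From the inner boundary to the ceramic fibre blanket/titanium interface, ΣR_partial = 0.05855 K/W.
T_interface = T_in − Q·ΣR_partial = 141 °C − (1755)(0.05855) = 38.2 °C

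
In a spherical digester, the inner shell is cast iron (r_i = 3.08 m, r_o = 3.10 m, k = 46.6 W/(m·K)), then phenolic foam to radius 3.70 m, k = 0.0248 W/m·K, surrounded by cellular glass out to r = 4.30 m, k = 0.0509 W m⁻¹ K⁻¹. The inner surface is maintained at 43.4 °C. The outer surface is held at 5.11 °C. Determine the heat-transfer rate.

Treat each layer as a resistance in series:
  R_cast iron = (1/3.08 − 1/3.10)/(4πk) = 0.002095/(4π·46.6) = 3.577×10^-6 K/W
  R_phenolic foam = (1/3.10 − 1/3.70)/(4πk) = 0.05231/(4π·0.0248) = 0.1679 K/W
  R_cellular glass = (1/3.70 − 1/4.30)/(4πk) = 0.03771/(4π·0.0509) = 0.05896 K/W
ΣR = 3.577×10^-6 + 0.1679 + 0.05896 = 0.2269 K/W
Q = ΔT/ΣR = (43.4 °C − 5.11 °C)/0.2269 = 169 W

Q = 169 W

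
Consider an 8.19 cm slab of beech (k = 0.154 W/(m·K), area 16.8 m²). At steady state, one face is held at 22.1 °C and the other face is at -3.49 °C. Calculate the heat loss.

Q = kA·ΔT/L = 0.154 × 16.8 × |22.1 °C − -3.49 °C| / 0.0819 = 808 W

Q = 808 W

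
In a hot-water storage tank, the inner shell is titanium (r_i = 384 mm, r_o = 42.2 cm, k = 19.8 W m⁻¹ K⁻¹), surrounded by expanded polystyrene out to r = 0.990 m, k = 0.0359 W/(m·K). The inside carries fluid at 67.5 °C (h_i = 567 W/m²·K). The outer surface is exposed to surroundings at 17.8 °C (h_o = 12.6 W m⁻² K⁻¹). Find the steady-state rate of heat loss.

Treat each layer as a resistance in series:
  R_conv,in = 1/(4πr²h) = 1/(4π·0.384²·567) = 9.518×10^-4 K/W
  R_titanium = (1/0.384 − 1/0.422)/(4πk) = 0.2345/(4π·19.8) = 9.425×10^-4 K/W
  R_expanded polystyrene = (1/0.422 − 1/0.990)/(4πk) = 1.360/(4π·0.0359) = 3.014 K/W
  R_conv,out = 1/(4πr²h) = 1/(4π·0.990²·12.6) = 0.006444 K/W
ΣR = 9.518×10^-4 + 9.425×10^-4 + 3.014 + 0.006444 = 3.022 K/W
Q = ΔT/ΣR = (67.5 °C − 17.8 °C)/3.022 = 16.4 W

Q = 16.4 W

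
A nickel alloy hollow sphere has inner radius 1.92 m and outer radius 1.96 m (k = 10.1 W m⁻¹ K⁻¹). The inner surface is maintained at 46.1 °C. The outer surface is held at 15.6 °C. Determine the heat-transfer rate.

Q = 4πk·ΔT/(1/r₁ − 1/r₂) = 4π × 10.1 × 30.5 / (1/1.92 − 1/1.96) = 3.64×10^5 W

Q = 3.64×10^5 W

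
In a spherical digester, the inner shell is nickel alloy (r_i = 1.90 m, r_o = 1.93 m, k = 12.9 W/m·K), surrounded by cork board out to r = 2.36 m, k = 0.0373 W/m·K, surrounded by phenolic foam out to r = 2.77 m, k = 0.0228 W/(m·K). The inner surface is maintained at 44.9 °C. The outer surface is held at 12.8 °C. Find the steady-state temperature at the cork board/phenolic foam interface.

T = 29.5 °C

Resistance network (inner→outer):
  R_nickel alloy = (1/1.90 − 1/1.93)/(4πk) = 0.008181/(4π·12.9) = 5.047×10^-5 K/W
  R_cork board = (1/1.93 − 1/2.36)/(4πk) = 0.09441/(4π·0.0373) = 0.2014 K/W
  R_phenolic foam = (1/2.36 − 1/2.77)/(4πk) = 0.06272/(4π·0.0228) = 0.2189 K/W
ΣR = 5.047×10^-5 + 0.2014 + 0.2189 = 0.4204 K/W
Q = ΔT/ΣR = (44.9 °C − 12.8 °C)/0.4204 = 76.36 W
From the inner boundary to the cork board/phenolic foam interface, ΣR_partial = 0.2015 K/W.
T_interface = T_in − Q·ΣR_partial = 44.9 °C − (76.36)(0.2015) = 29.5 °C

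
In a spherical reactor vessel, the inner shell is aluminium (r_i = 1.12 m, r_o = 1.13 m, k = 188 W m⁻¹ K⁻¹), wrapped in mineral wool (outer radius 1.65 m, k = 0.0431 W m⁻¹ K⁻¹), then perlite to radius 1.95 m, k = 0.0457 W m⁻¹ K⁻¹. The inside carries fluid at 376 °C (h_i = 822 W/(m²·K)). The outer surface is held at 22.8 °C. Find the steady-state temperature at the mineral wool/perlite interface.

Treat each layer as a resistance in series:
  R_conv,in = 1/(4πr²h) = 1/(4π·1.12²·822) = 7.718×10^-5 K/W
  R_aluminium = (1/1.12 − 1/1.13)/(4πk) = 0.007901/(4π·188) = 3.345×10^-6 K/W
  R_mineral wool = (1/1.13 − 1/1.65)/(4πk) = 0.2789/(4π·0.0431) = 0.5149 K/W
  R_perlite = (1/1.65 − 1/1.95)/(4πk) = 0.09324/(4π·0.0457) = 0.1624 K/W
ΣR = 7.718×10^-5 + 3.345×10^-6 + 0.5149 + 0.1624 = 0.6774 K/W
Q = ΔT/ΣR = (376 °C − 22.8 °C)/0.6774 = 521.4 W
From the inner boundary to the mineral wool/perlite interface, ΣR_partial = 0.5150 K/W.
T_interface = T_in − Q·ΣR_partial = 376 °C − (521.4)(0.5150) = 107 °C

T = 107 °C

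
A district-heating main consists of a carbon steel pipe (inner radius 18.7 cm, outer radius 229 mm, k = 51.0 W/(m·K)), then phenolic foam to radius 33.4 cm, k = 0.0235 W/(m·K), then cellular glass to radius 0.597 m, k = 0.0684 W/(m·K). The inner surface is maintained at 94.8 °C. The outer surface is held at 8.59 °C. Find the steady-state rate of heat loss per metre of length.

Series thermal resistances, inner to outer:
  R'_carbon steel = ln(0.229/0.187)/(2πk) = 0.2026/(2π·51.0) = 6.323×10^-4 m·K/W
  R'_phenolic foam = ln(0.334/0.229)/(2πk) = 0.3774/(2π·0.0235) = 2.556 m·K/W
  R'_cellular glass = ln(0.597/0.334)/(2πk) = 0.5808/(2π·0.0684) = 1.351 m·K/W
ΣR = 6.323×10^-4 + 2.556 + 1.351 = 3.908 m·K/W
Q' = ΔT/ΣR = (94.8 °C − 8.59 °C)/3.908 = 22.1 W/m

Q' = 22.1 W/m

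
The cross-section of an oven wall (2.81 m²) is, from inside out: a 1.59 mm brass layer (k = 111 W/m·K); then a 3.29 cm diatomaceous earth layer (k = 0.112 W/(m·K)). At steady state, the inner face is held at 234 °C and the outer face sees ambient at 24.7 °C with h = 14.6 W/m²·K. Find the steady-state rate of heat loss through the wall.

Resistance network (inner→outer):
  R_brass = L/(kA) = 0.00159/(111·2.81) = 5.098×10^-6 K/W
  R_diatomaceous earth = L/(kA) = 0.0329/(0.112·2.81) = 0.1045 K/W
  R_conv,out = 1/(hA) = 1/(14.6·2.81) = 0.02437 K/W
ΣR = 5.098×10^-6 + 0.1045 + 0.02437 = 0.1289 K/W
Q = ΔT/ΣR = (234 °C − 24.7 °C)/0.1289 = 1620 W

Q = 1620 W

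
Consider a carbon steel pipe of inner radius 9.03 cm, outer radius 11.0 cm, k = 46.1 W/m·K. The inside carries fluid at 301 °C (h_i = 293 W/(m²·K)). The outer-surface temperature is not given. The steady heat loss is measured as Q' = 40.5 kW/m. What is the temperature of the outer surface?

T_out = 29.8 °C

Sum the resistances:
  R'_conv,in = 1/(2πr h) = 1/(2π·0.0903·293) = 0.006015 m·K/W
  R'_carbon steel = ln(0.110/0.0903)/(2πk) = 0.1973/(2π·46.1) = 6.813×10^-4 m·K/W
ΣR = 0.006697 m·K/W
ΔT = Q'·ΣR = 40500 × 0.006697 = 271.2 K
Heat flows outward, so T_out = T_in − ΔT = 301 − 271.2 = 29.8 °C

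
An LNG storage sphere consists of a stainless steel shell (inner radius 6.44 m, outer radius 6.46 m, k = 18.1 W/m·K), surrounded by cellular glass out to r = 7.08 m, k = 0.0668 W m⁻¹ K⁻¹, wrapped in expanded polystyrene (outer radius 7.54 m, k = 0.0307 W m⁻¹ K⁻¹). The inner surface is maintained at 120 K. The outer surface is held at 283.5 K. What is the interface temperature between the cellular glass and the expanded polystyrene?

T = 188.6 K

Series thermal resistances, inner to outer:
  R_stainless steel = (1/6.44 − 1/6.46)/(4πk) = 4.807×10^-4/(4π·18.1) = 2.114×10^-6 K/W
  R_cellular glass = (1/6.46 − 1/7.08)/(4πk) = 0.01356/(4π·0.0668) = 0.01615 K/W
  R_expanded polystyrene = (1/7.08 − 1/7.54)/(4πk) = 0.008617/(4π·0.0307) = 0.02234 K/W
ΣR = 2.114×10^-6 + 0.01615 + 0.02234 = 0.03849 K/W
Q = ΔT/ΣR = (120 K − 283.5 K)/0.03849 = -4248 W
From the inner boundary to the cellular glass/expanded polystyrene interface, ΣR_partial = 0.01615 K/W.
T_interface = T_in − Q·ΣR_partial = 120 K − (-4248)(0.01615) = 188.6 K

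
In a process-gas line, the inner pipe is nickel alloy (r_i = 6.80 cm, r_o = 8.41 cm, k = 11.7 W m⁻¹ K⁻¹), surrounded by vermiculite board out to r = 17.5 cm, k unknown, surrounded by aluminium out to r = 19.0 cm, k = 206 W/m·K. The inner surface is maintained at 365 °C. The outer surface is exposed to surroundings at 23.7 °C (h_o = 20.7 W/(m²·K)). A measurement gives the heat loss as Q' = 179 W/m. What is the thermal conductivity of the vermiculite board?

k = 0.0626 W/m·K

ΣR = ΔT/Q' = |365 − 23.7|/179 = 1.907 m·K/W
Known resistances:
  R'_nickel alloy = ln(0.0841/0.0680)/(2πk) = 0.2125/(2π·11.7) = 0.002891 m·K/W
  R'_aluminium = ln(0.190/0.175)/(2πk) = 0.08224/(2π·206) = 6.354×10^-5 m·K/W
  R'_conv,out = 1/(2πr h) = 1/(2π·0.190·20.7) = 0.04047 m·K/W
R_vermiculite board = ΣR − ΣR_known = 1.907 − 0.04342 = 1.864 m·K/W
ln(r₂/r₁)/(2πk) = 1.864 ⇒ k = 0.7328/(2π·1.864) = 0.0626 W/m·K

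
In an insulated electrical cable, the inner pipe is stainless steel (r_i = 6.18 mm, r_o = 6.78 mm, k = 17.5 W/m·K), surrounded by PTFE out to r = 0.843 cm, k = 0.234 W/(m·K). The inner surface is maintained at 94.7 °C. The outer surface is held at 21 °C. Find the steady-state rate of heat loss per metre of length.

Q' = 495 W/m

Resistance network (inner→outer):
  R'_stainless steel = ln(0.00678/0.00618)/(2πk) = 0.09266/(2π·17.5) = 8.427×10^-4 m·K/W
  R'_PTFE = ln(0.00843/0.00678)/(2πk) = 0.2178/(2π·0.234) = 0.1481 m·K/W
ΣR = 8.427×10^-4 + 0.1481 = 0.1489 m·K/W
Q' = ΔT/ΣR = (94.7 °C − 21 °C)/0.1489 = 495 W/m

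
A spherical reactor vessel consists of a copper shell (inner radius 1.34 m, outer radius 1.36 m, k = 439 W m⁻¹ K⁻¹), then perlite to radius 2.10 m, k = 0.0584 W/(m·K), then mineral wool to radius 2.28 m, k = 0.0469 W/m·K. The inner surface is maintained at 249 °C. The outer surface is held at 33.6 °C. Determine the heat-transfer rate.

Resistance network (inner→outer):
  R_copper = (1/1.34 − 1/1.36)/(4πk) = 0.01097/(4π·439) = 1.989×10^-6 K/W
  R_perlite = (1/1.36 − 1/2.10)/(4πk) = 0.2591/(4π·0.0584) = 0.3531 K/W
  R_mineral wool = (1/2.10 − 1/2.28)/(4πk) = 0.03759/(4π·0.0469) = 0.06379 K/W
ΣR = 1.989×10^-6 + 0.3531 + 0.06379 = 0.4169 K/W
Q = ΔT/ΣR = (249 °C − 33.6 °C)/0.4169 = 517 W

Q = 517 W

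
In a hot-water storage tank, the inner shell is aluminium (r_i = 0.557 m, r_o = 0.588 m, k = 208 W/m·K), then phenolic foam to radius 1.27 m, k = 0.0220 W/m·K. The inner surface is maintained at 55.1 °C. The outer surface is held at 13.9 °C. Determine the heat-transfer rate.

Q = 12.5 W

Resistance network (inner→outer):
  R_aluminium = (1/0.557 − 1/0.588)/(4πk) = 0.09465/(4π·208) = 3.621×10^-5 K/W
  R_phenolic foam = (1/0.588 − 1/1.27)/(4πk) = 0.9133/(4π·0.0220) = 3.303 K/W
ΣR = 3.621×10^-5 + 3.303 = 3.303 K/W
Q = ΔT/ΣR = (55.1 °C − 13.9 °C)/3.303 = 12.5 W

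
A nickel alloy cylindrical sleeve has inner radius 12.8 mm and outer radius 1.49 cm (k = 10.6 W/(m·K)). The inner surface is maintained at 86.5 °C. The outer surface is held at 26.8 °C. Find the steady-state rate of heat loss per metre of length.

Q' = 2πk·ΔT/ln(r₂/r₁) = 2π × 10.6 × 59.7 / ln(0.0149/0.0128) = 26200 W/m

Q' = 26.2 kW/m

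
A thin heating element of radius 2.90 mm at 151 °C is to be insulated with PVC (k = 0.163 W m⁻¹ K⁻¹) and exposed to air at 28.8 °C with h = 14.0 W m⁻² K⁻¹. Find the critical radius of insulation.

For a cylinder, r_cr = k_ins/h = 0.163/14.0 = 0.0116 m = 1.16 cm

r_cr = 1.16 cm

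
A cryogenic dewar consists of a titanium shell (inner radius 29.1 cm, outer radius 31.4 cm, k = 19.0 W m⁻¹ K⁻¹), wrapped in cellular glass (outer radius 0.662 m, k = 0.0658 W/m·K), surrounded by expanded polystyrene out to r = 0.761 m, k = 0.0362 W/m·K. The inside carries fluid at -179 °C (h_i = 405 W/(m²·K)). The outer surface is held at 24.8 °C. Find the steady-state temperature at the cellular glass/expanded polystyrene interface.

T = -11.0 °C

Resistance network (inner→outer):
  R_conv,in = 1/(4πr²h) = 1/(4π·0.291²·405) = 0.002320 K/W
  R_titanium = (1/0.291 − 1/0.314)/(4πk) = 0.2517/(4π·19.0) = 0.001054 K/W
  R_cellular glass = (1/0.314 − 1/0.662)/(4πk) = 1.674/(4π·0.0658) = 2.025 K/W
  R_expanded polystyrene = (1/0.662 − 1/0.761)/(4πk) = 0.1965/(4π·0.0362) = 0.4320 K/W
ΣR = 0.002320 + 0.001054 + 2.025 + 0.4320 = 2.460 K/W
Q = ΔT/ΣR = (-179 °C − 24.8 °C)/2.460 = -82.85 W
From the inner boundary to the cellular glass/expanded polystyrene interface, ΣR_partial = 2.028 K/W.
T_interface = T_in − Q·ΣR_partial = -179 °C − (-82.85)(2.028) = -11.0 °C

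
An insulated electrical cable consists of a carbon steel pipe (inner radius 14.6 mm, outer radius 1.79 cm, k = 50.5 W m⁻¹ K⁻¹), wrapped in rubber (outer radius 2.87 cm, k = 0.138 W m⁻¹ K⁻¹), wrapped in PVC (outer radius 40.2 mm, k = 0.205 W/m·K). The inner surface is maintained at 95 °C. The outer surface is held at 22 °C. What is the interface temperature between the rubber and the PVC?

T = 45.7 °C

Treat each layer as a resistance in series:
  R'_carbon steel = ln(0.0179/0.0146)/(2πk) = 0.2038/(2π·50.5) = 6.422×10^-4 m·K/W
  R'_rubber = ln(0.0287/0.0179)/(2πk) = 0.4721/(2π·0.138) = 0.5445 m·K/W
  R'_PVC = ln(0.0402/0.0287)/(2πk) = 0.3370/(2π·0.205) = 0.2616 m·K/W
ΣR = 6.422×10^-4 + 0.5445 + 0.2616 = 0.8067 m·K/W
Q' = ΔT/ΣR = (95 °C − 22 °C)/0.8067 = 90.49 W/m
From the inner boundary to the rubber/PVC interface, ΣR_partial = 0.5451 m·K/W.
T_interface = T_in − Q'·ΣR_partial = 95 °C − (90.49)(0.5451) = 45.7 °C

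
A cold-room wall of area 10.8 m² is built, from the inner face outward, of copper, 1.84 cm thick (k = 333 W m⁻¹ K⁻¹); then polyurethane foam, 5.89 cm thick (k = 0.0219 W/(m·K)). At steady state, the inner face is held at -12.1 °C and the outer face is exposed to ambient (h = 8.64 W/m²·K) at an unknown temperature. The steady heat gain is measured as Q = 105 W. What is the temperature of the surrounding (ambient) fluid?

Series resistances:
  R_copper = L/(kA) = 0.0184/(333·10.8) = 5.116×10^-6 K/W
  R_polyurethane foam = L/(kA) = 0.0589/(0.0219·10.8) = 0.2490 K/W
  R_conv,out = 1/(hA) = 1/(8.64·10.8) = 0.01072 K/W
ΣR = 0.2597 K/W
ΔT = Q·ΣR = 105 × 0.2597 = 27.27 K
Heat flows inward, so T_out = T_in + ΔT = -12.1 + 27.27 = 15.2 °C

T_out = 15.2 °C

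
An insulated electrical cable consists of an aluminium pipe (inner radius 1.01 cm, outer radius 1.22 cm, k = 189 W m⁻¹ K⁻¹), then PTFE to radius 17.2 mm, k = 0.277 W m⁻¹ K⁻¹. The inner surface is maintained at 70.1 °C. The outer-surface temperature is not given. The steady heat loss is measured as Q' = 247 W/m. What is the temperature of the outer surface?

Sum the resistances:
  R'_aluminium = ln(0.0122/0.0101)/(2πk) = 0.1889/(2π·189) = 1.591×10^-4 m·K/W
  R'_PTFE = ln(0.0172/0.0122)/(2πk) = 0.3435/(2π·0.277) = 0.1973 m·K/W
ΣR = 0.1975 m·K/W
ΔT = Q'·ΣR = 247 × 0.1975 = 48.78 K
Heat flows outward, so T_out = T_in − ΔT = 70.1 − 48.78 = 21.3 °C

T_out = 21.3 °C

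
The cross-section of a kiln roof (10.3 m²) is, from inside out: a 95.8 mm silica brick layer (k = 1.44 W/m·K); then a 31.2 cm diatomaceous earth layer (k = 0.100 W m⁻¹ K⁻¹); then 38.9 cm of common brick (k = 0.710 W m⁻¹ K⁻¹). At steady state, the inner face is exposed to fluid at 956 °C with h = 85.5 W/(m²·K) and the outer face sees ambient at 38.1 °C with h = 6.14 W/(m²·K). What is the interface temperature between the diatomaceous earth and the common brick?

T = 205 °C

Treat each layer as a resistance in series:
  R_conv,in = 1/(hA) = 1/(85.5·10.3) = 0.001136 K/W
  R_silica brick = L/(kA) = 0.0958/(1.44·10.3) = 0.006459 K/W
  R_diatomaceous earth = L/(kA) = 0.312/(0.100·10.3) = 0.3029 K/W
  R_common brick = L/(kA) = 0.389/(0.710·10.3) = 0.05319 K/W
  R_conv,out = 1/(hA) = 1/(6.14·10.3) = 0.01581 K/W
ΣR = 0.001136 + 0.006459 + 0.3029 + 0.05319 + 0.01581 = 0.3795 K/W
Q = ΔT/ΣR = (956 °C − 38.1 °C)/0.3795 = 2419 W
From the inner boundary to the diatomaceous earth/common brick interface, ΣR_partial = 0.3105 K/W.
T_interface = T_in − Q·ΣR_partial = 956 °C − (2419)(0.3105) = 205 °C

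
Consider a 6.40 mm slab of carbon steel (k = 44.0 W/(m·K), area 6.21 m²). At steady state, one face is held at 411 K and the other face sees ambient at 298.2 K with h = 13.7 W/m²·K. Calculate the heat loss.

Series thermal resistances, inner to outer:
  R_carbon steel = L/(kA) = 0.00640/(44.0·6.21) = 2.342×10^-5 K/W
  R_conv,out = 1/(hA) = 1/(13.7·6.21) = 0.01175 K/W
ΣR = 2.342×10^-5 + 0.01175 = 0.01177 K/W
Q = ΔT/ΣR = (411 K − 298.2 K)/0.01177 = 9580 W

Q = 9.58 kW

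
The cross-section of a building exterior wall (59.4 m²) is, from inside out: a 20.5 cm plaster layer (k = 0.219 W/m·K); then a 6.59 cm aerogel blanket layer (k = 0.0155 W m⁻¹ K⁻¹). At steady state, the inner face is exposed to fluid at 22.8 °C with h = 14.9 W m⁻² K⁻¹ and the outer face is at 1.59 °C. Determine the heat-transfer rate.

Treat each layer as a resistance in series:
  R_conv,in = 1/(hA) = 1/(14.9·59.4) = 0.001130 K/W
  R_plaster = L/(kA) = 0.205/(0.219·59.4) = 0.01576 K/W
  R_aerogel blanket = L/(kA) = 0.0659/(0.0155·59.4) = 0.07158 K/W
ΣR = 0.001130 + 0.01576 + 0.07158 = 0.08847 K/W
Q = ΔT/ΣR = (22.8 °C − 1.59 °C)/0.08847 = 240 W

Q = 240 W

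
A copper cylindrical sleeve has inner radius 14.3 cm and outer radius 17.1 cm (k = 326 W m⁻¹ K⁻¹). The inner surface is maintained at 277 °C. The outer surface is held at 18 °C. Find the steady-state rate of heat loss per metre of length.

Q' = 2πk·ΔT/ln(r₂/r₁) = 2π × 326 × 259 / ln(0.171/0.143) = 2.97×10^6 W/m

Q' = 2.97×10^6 W/m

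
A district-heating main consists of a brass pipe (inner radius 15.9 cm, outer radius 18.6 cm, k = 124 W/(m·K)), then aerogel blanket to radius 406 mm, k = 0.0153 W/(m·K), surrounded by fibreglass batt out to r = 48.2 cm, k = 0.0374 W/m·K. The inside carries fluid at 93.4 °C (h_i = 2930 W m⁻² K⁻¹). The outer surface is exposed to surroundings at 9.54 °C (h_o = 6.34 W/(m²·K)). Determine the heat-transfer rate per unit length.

Resistance network (inner→outer):
  R'_conv,in = 1/(2πr h) = 1/(2π·0.159·2930) = 3.416×10^-4 m·K/W
  R'_brass = ln(0.186/0.159)/(2πk) = 0.1568/(2π·124) = 2.013×10^-4 m·K/W
  R'_aerogel blanket = ln(0.406/0.186)/(2πk) = 0.7806/(2π·0.0153) = 8.120 m·K/W
  R'_fibreglass batt = ln(0.482/0.406)/(2πk) = 0.1716/(2π·0.0374) = 0.7302 m·K/W
  R'_conv,out = 1/(2πr h) = 1/(2π·0.482·6.34) = 0.05208 m·K/W
ΣR = 3.416×10^-4 + 2.013×10^-4 + 8.120 + 0.7302 + 0.05208 = 8.903 m·K/W
Q' = ΔT/ΣR = (93.4 °C − 9.54 °C)/8.903 = 9.42 W/m

Q' = 9.42 W/m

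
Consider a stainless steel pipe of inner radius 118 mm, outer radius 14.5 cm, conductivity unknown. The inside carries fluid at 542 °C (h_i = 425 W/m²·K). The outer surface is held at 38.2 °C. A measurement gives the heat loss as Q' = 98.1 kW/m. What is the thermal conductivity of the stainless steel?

ΣR = ΔT/Q' = |542 − 38.2|/98100 = 0.005136 m·K/W
Known resistances:
  R'_conv,in = 1/(2πr h) = 1/(2π·0.118·425) = 0.003174 m·K/W
R_stainless steel = ΣR − ΣR_known = 0.005136 − 0.003174 = 0.001962 m·K/W
ln(r₂/r₁)/(2πk) = 0.001962 ⇒ k = 0.2060/(2π·0.001962) = 16.7 W/m·K

k = 16.7 W/m·K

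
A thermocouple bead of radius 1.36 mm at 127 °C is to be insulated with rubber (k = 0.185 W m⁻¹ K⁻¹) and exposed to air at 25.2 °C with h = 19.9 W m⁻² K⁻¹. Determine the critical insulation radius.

r_cr = 1.86 cm

For a sphere, r_cr = 2k_ins/h = 2·0.185/19.9 = 0.0186 m = 1.86 cm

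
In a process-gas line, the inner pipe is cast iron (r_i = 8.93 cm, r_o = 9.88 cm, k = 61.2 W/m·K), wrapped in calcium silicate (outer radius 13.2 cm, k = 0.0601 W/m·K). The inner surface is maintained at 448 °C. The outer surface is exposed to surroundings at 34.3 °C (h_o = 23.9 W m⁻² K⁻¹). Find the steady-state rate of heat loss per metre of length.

Q' = 506 W/m

Treat each layer as a resistance in series:
  R'_cast iron = ln(0.0988/0.0893)/(2πk) = 0.1011/(2π·61.2) = 2.629×10^-4 m·K/W
  R'_calcium silicate = ln(0.132/0.0988)/(2πk) = 0.2897/(2π·0.0601) = 0.7672 m·K/W
  R'_conv,out = 1/(2πr h) = 1/(2π·0.132·23.9) = 0.05045 m·K/W
ΣR = 2.629×10^-4 + 0.7672 + 0.05045 = 0.8179 m·K/W
Q' = ΔT/ΣR = (448 °C − 34.3 °C)/0.8179 = 506 W/m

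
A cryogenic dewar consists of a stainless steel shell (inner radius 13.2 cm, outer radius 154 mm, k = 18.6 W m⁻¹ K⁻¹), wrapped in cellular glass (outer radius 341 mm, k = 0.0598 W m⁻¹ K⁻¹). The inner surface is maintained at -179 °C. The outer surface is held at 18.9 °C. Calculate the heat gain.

Series thermal resistances, inner to outer:
  R_stainless steel = (1/0.132 − 1/0.154)/(4πk) = 1.082/(4π·18.6) = 0.004630 K/W
  R_cellular glass = (1/0.154 − 1/0.341)/(4πk) = 3.561/(4π·0.0598) = 4.739 K/W
ΣR = 0.004630 + 4.739 = 4.744 K/W
Q = ΔT/ΣR = (-179 °C − 18.9 °C)/4.744 = -41.7 W
(Negative Q ⇒ heat flows inward; heat gain = 41.7 W.)

Q = 41.7 W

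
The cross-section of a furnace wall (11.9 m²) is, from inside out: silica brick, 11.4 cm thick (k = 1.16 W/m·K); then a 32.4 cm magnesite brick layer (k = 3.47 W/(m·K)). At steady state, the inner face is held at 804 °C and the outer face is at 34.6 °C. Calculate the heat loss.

Q = 47.8 kW

Resistance network (inner→outer):
  R_silica brick = L/(kA) = 0.114/(1.16·11.9) = 0.008258 K/W
  R_magnesite brick = L/(kA) = 0.324/(3.47·11.9) = 0.007846 K/W
ΣR = 0.008258 + 0.007846 = 0.01610 K/W
Q = ΔT/ΣR = (804 °C − 34.6 °C)/0.01610 = 47800 W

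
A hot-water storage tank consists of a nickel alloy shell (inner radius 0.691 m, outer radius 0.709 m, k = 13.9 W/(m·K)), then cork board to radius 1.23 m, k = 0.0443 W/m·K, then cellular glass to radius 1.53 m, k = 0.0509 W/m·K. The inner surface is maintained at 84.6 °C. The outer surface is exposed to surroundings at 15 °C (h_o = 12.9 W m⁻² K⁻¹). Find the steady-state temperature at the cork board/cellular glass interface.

T = 28.2 °C

Series thermal resistances, inner to outer:
  R_nickel alloy = (1/0.691 − 1/0.709)/(4πk) = 0.03674/(4π·13.9) = 2.103×10^-4 K/W
  R_cork board = (1/0.709 − 1/1.23)/(4πk) = 0.5974/(4π·0.0443) = 1.073 K/W
  R_cellular glass = (1/1.23 − 1/1.53)/(4πk) = 0.1594/(4π·0.0509) = 0.2492 K/W
  R_conv,out = 1/(4πr²h) = 1/(4π·1.53²·12.9) = 0.002635 K/W
ΣR = 2.103×10^-4 + 1.073 + 0.2492 + 0.002635 = 1.325 K/W
Q = ΔT/ΣR = (84.6 °C − 15 °C)/1.325 = 52.53 W
From the inner boundary to the cork board/cellular glass interface, ΣR_partial = 1.073 K/W.
T_interface = T_in − Q·ΣR_partial = 84.6 °C − (52.53)(1.073) = 28.2 °C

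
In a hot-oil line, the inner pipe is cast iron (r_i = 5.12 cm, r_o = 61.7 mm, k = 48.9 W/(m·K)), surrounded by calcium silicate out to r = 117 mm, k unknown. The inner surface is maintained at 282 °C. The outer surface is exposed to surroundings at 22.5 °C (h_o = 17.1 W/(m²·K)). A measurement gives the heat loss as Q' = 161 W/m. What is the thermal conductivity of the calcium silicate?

k = 0.0665 W/m·K

ΣR = ΔT/Q' = |282 − 22.5|/161 = 1.612 m·K/W
Known resistances:
  R'_cast iron = ln(0.0617/0.0512)/(2πk) = 0.1865/(2π·48.9) = 6.071×10^-4 m·K/W
  R'_conv,out = 1/(2πr h) = 1/(2π·0.117·17.1) = 0.07955 m·K/W
R_calcium silicate = ΣR − ΣR_known = 1.612 − 0.08016 = 1.532 m·K/W
ln(r₂/r₁)/(2πk) = 1.532 ⇒ k = 0.6399/(2π·1.532) = 0.0665 W/m·K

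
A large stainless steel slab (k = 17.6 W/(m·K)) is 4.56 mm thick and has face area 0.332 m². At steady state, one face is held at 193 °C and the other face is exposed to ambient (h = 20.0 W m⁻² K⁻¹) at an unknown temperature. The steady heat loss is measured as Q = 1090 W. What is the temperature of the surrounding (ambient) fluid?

T_out = 28.0 °C

Series resistances:
  R_stainless steel = L/(kA) = 0.00456/(17.6·0.332) = 7.804×10^-4 K/W
  R_conv,out = 1/(hA) = 1/(20.0·0.332) = 0.1506 K/W
ΣR = 0.1514 K/W
ΔT = Q·ΣR = 1090 × 0.1514 = 165.0 K
Heat flows outward, so T_out = T_in − ΔT = 193 − 165.0 = 28.0 °C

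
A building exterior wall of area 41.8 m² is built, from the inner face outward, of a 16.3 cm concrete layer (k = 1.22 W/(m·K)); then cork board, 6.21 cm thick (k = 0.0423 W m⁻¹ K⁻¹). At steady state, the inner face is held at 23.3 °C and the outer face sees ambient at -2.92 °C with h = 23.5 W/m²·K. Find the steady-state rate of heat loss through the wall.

Series thermal resistances, inner to outer:
  R_concrete = L/(kA) = 0.163/(1.22·41.8) = 0.003196 K/W
  R_cork board = L/(kA) = 0.0621/(0.0423·41.8) = 0.03512 K/W
  R_conv,out = 1/(hA) = 1/(23.5·41.8) = 0.001018 K/W
ΣR = 0.003196 + 0.03512 + 0.001018 = 0.03933 K/W
Q = ΔT/ΣR = (23.3 °C − -2.92 °C)/0.03933 = 667 W

Q = 667 W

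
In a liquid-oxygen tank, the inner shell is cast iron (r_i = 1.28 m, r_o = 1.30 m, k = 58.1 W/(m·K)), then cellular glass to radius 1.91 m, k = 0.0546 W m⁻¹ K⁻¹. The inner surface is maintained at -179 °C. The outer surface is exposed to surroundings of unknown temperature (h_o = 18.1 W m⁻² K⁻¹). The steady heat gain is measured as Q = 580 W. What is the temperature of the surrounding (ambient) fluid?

T_out = 29.4 °C

Series resistances:
  R_cast iron = (1/1.28 − 1/1.30)/(4πk) = 0.01202/(4π·58.1) = 1.646×10^-5 K/W
  R_cellular glass = (1/1.30 − 1/1.91)/(4πk) = 0.2457/(4π·0.0546) = 0.3581 K/W
  R_conv,out = 1/(4πr²h) = 1/(4π·1.91²·18.1) = 0.001205 K/W
ΣR = 0.3593 K/W
ΔT = Q·ΣR = 580 × 0.3593 = 208.4 K
Heat flows inward, so T_out = T_in + ΔT = -179 + 208.4 = 29.4 °C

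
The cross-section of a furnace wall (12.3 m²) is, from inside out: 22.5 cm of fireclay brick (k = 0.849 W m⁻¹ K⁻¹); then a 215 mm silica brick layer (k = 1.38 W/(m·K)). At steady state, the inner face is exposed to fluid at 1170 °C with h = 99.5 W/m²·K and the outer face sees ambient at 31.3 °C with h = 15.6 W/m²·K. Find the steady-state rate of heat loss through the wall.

Resistance network (inner→outer):
  R_conv,in = 1/(hA) = 1/(99.5·12.3) = 8.171×10^-4 K/W
  R_fireclay brick = L/(kA) = 0.225/(0.849·12.3) = 0.02155 K/W
  R_silica brick = L/(kA) = 0.215/(1.38·12.3) = 0.01267 K/W
  R_conv,out = 1/(hA) = 1/(15.6·12.3) = 0.005212 K/W
ΣR = 8.171×10^-4 + 0.02155 + 0.01267 + 0.005212 = 0.04025 K/W
Q = ΔT/ΣR = (1170 °C − 31.3 °C)/0.04025 = 28300 W

Q = 28300 W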